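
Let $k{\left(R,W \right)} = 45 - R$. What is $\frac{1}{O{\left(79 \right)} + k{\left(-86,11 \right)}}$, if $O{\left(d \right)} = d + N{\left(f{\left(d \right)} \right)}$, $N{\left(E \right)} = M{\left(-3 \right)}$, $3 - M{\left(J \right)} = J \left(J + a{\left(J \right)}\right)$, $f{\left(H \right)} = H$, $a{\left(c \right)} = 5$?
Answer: $\frac{1}{219} \approx 0.0045662$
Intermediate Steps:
$M{\left(J \right)} = 3 - J \left(5 + J\right)$ ($M{\left(J \right)} = 3 - J \left(J + 5\right) = 3 - J \left(5 + J\right)$)
$N{\left(E \right)} = 9$ ($N{\left(E \right)} = 3 - \left(-3\right)^{2} - -15 = 3 - 9 + 15 = 9$)
$O{\left(d \right)} = 9 + d$ ($O{\left(d \right)} = d + 9 = 9 + d$)
$\frac{1}{O{\left(79 \right)} + k{\left(-86,11 \right)}} = \frac{1}{\left(9 + 79\right) + \left(45 - -86\right)} = \frac{1}{88 + \left(45 + 86\right)} = \frac{1}{88 + 131} = \frac{1}{219}$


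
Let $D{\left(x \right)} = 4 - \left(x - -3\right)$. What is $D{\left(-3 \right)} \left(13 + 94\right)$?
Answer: $428$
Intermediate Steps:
$D{\left(x \right)} = 1 - x$ ($D{\left(x \right)} = 4 - \left(x + 3\right) = 4 - \left(3 + x\right) = 1 - x$)
$D{\left(-3 \right)} \left(13 + 94\right) = \left(1 - -3\right) \left(13 + 94\right) = \left(1 + 3\right) 107 = 4 \cdot 107 = 428$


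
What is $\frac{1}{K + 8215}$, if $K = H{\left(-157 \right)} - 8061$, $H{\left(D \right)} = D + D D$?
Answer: $\frac{1}{24646} \approx 4.0575 \cdot 10^{-5}$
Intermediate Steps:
$H{\left(D \right)} = D + D^{2}$
$K = 16431$ ($K = - 157 \left(1 - 157\right) - 8061 = \left(-157\right) \left(-156\right) - 8061 = 24492 - 8061 = 16431$)
$\frac{1}{K + 8215} = \frac{1}{16431 + 8215} = \frac{1}{24646}$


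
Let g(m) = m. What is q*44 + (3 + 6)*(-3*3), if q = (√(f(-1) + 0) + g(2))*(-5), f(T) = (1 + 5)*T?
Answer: -521 - 220*I*√6 ≈ -521.0 - 538.89*I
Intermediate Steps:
f(T) = 6*T
q = -10 - 5*I*√6 (q = (√(6*(-1) + 0) + 2)*(-5) = (√(-6 + 0) + 2)*(-5) = (√(-6) + 2)*(-5) = (I*√6 + 2)*(-5) = (2 + I*√6)*(-5) = -10 - 5*I*√6 ≈ -10.0 - 12.247*I)
q*44 + (3 + 6)*(-3*3) = (-10 - 5*I*√6)*44 + (3 + 6)*(-3*3) = (-440 - 220*I*√6) + 9*(-9) = (-440 - 220*I*√6) - 81 = -521 - 220*I*√6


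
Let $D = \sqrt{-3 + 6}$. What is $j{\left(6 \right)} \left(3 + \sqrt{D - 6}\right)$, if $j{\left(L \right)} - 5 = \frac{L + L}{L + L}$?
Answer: $18 + 6 \sqrt{-6 + \sqrt{3}} \approx 18.0 + 12.395 i$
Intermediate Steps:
$D = \sqrt{3} \approx 1.732$
$j{\left(L \right)} = 6$ ($j{\left(L \right)} = 5 + \frac{L + L}{L + L} = 5 + \frac{2 L}{2 L} = 5 + 2 L \frac{1}{2 L} = 5 + 1 = 6$)
$j{\left(6 \right)} \left(3 + \sqrt{D - 6}\right) = 6 \left(3 + \sqrt{\sqrt{3} - 6}\right) = 6 \left(3 + \sqrt{-6 + \sqrt{3}}\right) = 18 + 6 \sqrt{-6 + \sqrt{3}}$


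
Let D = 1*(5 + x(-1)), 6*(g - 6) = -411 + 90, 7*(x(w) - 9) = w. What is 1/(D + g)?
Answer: -14/471 ≈ -0.029724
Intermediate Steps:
x(w) = 9 + w/7
g = -95/2 (g = 6 + (-411 + 90)/6 = 6 + (⅙)*(-321) = 6 - 107/2 = -95/2 ≈ -47.500)
D = 97/7 (D = 1*(5 + (9 + (⅐)*(-1))) = 1*(5 + (9 - ⅐)) = 1*(5 + 62/7) = 1*(97/7) = 97/7 ≈ 13.857)
1/(D + g) = 1/(97/7 - 95/2) = 1/(-471/14) = -14/471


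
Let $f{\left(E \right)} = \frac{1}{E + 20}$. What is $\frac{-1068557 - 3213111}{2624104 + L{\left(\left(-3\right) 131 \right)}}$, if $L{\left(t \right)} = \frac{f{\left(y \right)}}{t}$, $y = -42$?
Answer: $- \frac{37019301528}{22688003185} \approx -1.6317$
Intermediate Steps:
$f{\left(E \right)} = \frac{1}{20 + E}$
$L{\left(t \right)} = - \frac{1}{22 t}$ ($L{\left(t \right)} = \frac{1}{\left(20 - 42\right) t} = \frac{1}{\left(-22\right) t} = - \frac{1}{22 t}$)
$\frac{-1068557 - 3213111}{2624104 + L{\left(\left(-3\right) 131 \right)}} = \frac{-1068557 - 3213111}{2624104 - \frac{1}{22 \left(\left(-3\right) 131\right)}} = - \frac{4281668}{2624104 - \frac{1}{22 \left(-393\right)}} = - \frac{4281668}{2624104 - - \frac{1}{8646}} = - \frac{4281668}{2624104 + \frac{1}{8646}} = - \frac{4281668}{\frac{22688003185}{8646}} = \left(-4281668\right) \frac{8646}{22688003185} = - \frac{37019301528}{22688003185}$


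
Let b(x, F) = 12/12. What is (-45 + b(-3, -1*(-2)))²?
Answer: 1936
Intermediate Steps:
b(x, F) = 1 (b(x, F) = 12*(1/12) = 1)
(-45 + b(-3, -1*(-2)))² = (-45 + 1)² = (-44)² = 1936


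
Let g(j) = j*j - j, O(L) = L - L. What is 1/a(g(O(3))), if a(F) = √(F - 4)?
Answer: -I/2 ≈ -0.5*I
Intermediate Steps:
O(L) = 0
g(j) = j² - j
a(F) = √(-4 + F)
1/a(g(O(3))) = 1/(√(-4 + 0*(-1 + 0))) = 1/(√(-4 + 0*(-1))) = 1/(√(-4 + 0)) = 1/(√(-4)) = 1/(2*I) = -I/2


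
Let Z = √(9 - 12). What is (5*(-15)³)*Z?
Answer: -16875*I*√3 ≈ -29228.0*I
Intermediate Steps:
Z = I*√3 (Z = √(-3) = I*√3 ≈ 1.732*I)
(5*(-15)³)*Z = (5*(-15)³)*(I*√3) = (5*(-3375))*(I*√3) = -16875*I*√3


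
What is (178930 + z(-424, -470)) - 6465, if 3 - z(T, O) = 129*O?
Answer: 233098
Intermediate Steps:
z(T, O) = 3 - 129*O
(178930 + z(-424, -470)) - 6465 = (178930 + (3 - 129*(-470))) - 6465 = (178930 + (3 + 60630)) - 6465 = (178930 + 60633) - 6465 = 239563 - 6465 = 233098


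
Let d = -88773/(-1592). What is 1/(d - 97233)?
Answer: -1592/154706163 ≈ -1.0290e-5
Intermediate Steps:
d = 88773/1592 (d = -88773*(-1/1592) = 88773/1592 ≈ 55.762)
1/(d - 97233) = 1/(88773/1592 - 97233) = 1/(-154706163/1592) = -1592/154706163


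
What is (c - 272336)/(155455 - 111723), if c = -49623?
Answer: -321959/43732 ≈ -7.3621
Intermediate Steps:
(c - 272336)/(155455 - 111723) = (-49623 - 272336)/(155455 - 111723) = -321959/43732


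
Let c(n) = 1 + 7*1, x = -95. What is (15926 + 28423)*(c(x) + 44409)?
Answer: 1969849533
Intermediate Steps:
c(n) = 8 (c(n) = 1 + 7 = 8)
(15926 + 28423)*(c(x) + 44409) = (15926 + 28423)*(8 + 44409) = 44349*44417 = 1969849533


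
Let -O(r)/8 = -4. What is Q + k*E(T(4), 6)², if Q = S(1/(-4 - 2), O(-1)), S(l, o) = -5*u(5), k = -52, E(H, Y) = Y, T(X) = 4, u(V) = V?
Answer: -1897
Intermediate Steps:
O(r) = 32 (O(r) = -8*(-4) = 32)
S(l, o) = -25 (S(l, o) = -5*5 = -25)
Q = -25
Q + k*E(T(4), 6)² = -25 - 52*6² = -25 - 52*36 = -25 - 1872 = -1897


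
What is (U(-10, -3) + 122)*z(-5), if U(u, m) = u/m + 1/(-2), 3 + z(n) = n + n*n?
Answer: 12733/6 ≈ 2122.2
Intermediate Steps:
z(n) = -3 + n + n**2 (z(n) = -3 + (n + n*n) = -3 + (n + n**2) = -3 + n + n**2)
U(u, m) = -1/2 + u/m (U(u, m) = u/m + 1*(-1/2) = u/m - 1/2 = -1/2 + u/m)
(U(-10, -3) + 122)*z(-5) = ((-10 - 1/2*(-3))/(-3) + 122)*(-3 - 5 + (-5)**2) = (-(-10 + 3/2)/3 + 122)*(-3 - 5 + 25) = (-1/3*(-17/2) + 122)*17 = (17/6 + 122)*17 = (749/6)*17 = 12733/6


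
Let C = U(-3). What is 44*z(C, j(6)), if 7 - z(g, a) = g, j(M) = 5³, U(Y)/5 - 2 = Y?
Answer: 528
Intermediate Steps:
U(Y) = 10 + 5*Y
j(M) = 125
C = -5 (C = 10 + 5*(-3) = 10 - 15 = -5)
z(g, a) = 7 - g
44*z(C, j(6)) = 44*(7 - 1*(-5)) = 44*(7 + 5) = 44*12 = 528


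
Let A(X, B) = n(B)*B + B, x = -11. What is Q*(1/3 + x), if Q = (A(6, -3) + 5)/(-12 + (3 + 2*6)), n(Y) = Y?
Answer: -352/9 ≈ -39.111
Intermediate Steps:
A(X, B) = B + B² (A(X, B) = B*B + B = B² + B = B + B²)
Q = 11/3 (Q = (-3*(1 - 3) + 5)/(-12 + (3 + 2*6)) = (-3*(-2) + 5)/(-12 + (3 + 12)) = (6 + 5)/(-12 + 15) = 11/3 ≈ 3.6667)
Q*(1/3 + x) = 11*(1/3 - 11)/3 = 11*(⅓ - 11)/3 = (11/3)*(-32/3) = -352/9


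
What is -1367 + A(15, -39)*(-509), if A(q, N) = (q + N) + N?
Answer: 30700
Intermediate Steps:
A(q, N) = q + 2*N (A(q, N) = (N + q) + N = q + 2*N)
-1367 + A(15, -39)*(-509) = -1367 + (15 + 2*(-39))*(-509) = -1367 + (15 - 78)*(-509) = -1367 - 63*(-509) = -1367 + 32067 = 30700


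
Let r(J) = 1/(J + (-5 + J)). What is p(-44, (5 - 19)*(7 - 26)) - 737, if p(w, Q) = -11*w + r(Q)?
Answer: -133330/527 ≈ -253.00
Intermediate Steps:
r(J) = 1/(-5 + 2*J)
p(w, Q) = 1/(-5 + 2*Q) - 11*w (p(w, Q) = -11*w + 1/(-5 + 2*Q) = 1/(-5 + 2*Q) - 11*w)
p(-44, (5 - 19)*(7 - 26)) - 737 = (1 - 11*(-44)*(-5 + 2*((5 - 19)*(7 - 26))))/(-5 + 2*((5 - 19)*(7 - 26))) - 737 = (1 - 11*(-44)*(-5 + 2*(-14*(-19))))/(-5 + 2*(-14*(-19))) - 737 = (1 - 11*(-44)*(-5 + 2*266))/(-5 + 2*266) - 737 = (1 - 11*(-44)*(-5 + 532))/(-5 + 532) - 737 = (1 - 11*(-44)*527)/527 - 737 = (1 + 255068)/527 - 737 = (1/527)*255069 - 737 = 255069/527 - 737 = -133330/527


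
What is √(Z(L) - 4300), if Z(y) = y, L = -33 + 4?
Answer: 3*I*√481 ≈ 65.795*I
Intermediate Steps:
L = -29
√(Z(L) - 4300) = √(-29 - 4300) = √(-4329) = 3*I*√481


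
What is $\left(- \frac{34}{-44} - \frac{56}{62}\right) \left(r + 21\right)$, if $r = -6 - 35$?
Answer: $\frac{890}{341} \approx 2.61$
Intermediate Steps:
$r = -41$ ($r = -6 - 35 = -41$)
$\left(- \frac{34}{-44} - \frac{56}{62}\right) \left(r + 21\right) = \left(- \frac{34}{-44} - \frac{56}{62}\right) \left(-41 + 21\right) = \left(\left(-34\right) \left(- \frac{1}{44}\right) - \frac{28}{31}\right) \left(-20\right) = \left(\frac{17}{22} - \frac{28}{31}\right) \left(-20\right) = \left(- \frac{89}{682}\right) \left(-20\right) = \frac{890}{341}$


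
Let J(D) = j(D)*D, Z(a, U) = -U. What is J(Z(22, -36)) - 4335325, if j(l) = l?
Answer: -4334029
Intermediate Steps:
J(D) = D**2 (J(D) = D*D = D**2)
J(Z(22, -36)) - 4335325 = (-1*(-36))**2 - 4335325 = 36**2 - 4335325 = 1296 - 4335325 = -4334029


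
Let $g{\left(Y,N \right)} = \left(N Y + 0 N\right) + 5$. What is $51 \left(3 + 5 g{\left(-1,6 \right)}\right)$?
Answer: $-102$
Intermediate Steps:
$g{\left(Y,N \right)} = 5 + N Y$ ($g{\left(Y,N \right)} = \left(N Y + 0\right) + 5 = N Y + 5 = 5 + N Y$)
$51 \left(3 + 5 g{\left(-1,6 \right)}\right) = 51 \left(3 + 5 \left(5 + 6 \left(-1\right)\right)\right) = 51 \left(3 + 5 \left(5 - 6\right)\right) = 51 \left(3 + 5 \left(-1\right)\right) = 51 \left(3 - 5\right) = 51 \left(-2\right) = -102$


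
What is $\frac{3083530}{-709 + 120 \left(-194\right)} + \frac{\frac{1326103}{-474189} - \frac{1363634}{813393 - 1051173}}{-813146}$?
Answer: $- \frac{47118588034176061356209}{366569411219040497580} \approx -128.54$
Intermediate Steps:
$\frac{3083530}{-709 + 120 \left(-194\right)} + \frac{\frac{1326103}{-474189} - \frac{1363634}{813393 - 1051173}}{-813146} = \frac{3083530}{-709 - 23280} + \left(1326103 \left(- \frac{1}{474189}\right) - \frac{1363634}{813393 - 1051173}\right) \left(- \frac{1}{813146}\right) = \frac{3083530}{-23989} + \left(- \frac{1326103}{474189} - \frac{1363634}{-237780}\right) \left(- \frac{1}{813146}\right) = 3083530 \left(- \frac{1}{23989}\right) + \left(- \frac{1326103}{474189} - - \frac{681817}{118890}\right) \left(- \frac{1}{813146}\right) = - \frac{3083530}{23989} + \left(- \frac{1326103}{474189} + \frac{681817}{118890}\right) \left(- \frac{1}{813146}\right) = - \frac{3083530}{23989} + \frac{55216578581}{18792110070} \left(- \frac{1}{813146}\right) = - \frac{3083530}{23989} - \frac{55216578581}{15280729134980220} = - \frac{47118588034176061356209}{366569411219040497580}$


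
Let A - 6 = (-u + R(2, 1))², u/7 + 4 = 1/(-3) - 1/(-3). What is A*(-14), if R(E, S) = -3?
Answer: -8834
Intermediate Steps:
u = -28 (u = -28 + 7*(1/(-3) - 1/(-3)) = -28 + 7*(1*(-⅓) - 1*(-⅓)) = -28 + 7*(-⅓ + ⅓) = -28 + 7*0 = -28 + 0 = -28)
A = 631 (A = 6 + (-1*(-28) - 3)² = 6 + (28 - 3)² = 6 + 25² = 6 + 625 = 631)
A*(-14) = 631*(-14) = -8834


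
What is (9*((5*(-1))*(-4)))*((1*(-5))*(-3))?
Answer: 2700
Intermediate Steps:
(9*((5*(-1))*(-4)))*((1*(-5))*(-3)) = (9*(-5*(-4)))*(-5*(-3)) = (9*20)*15 = 180*15 = 2700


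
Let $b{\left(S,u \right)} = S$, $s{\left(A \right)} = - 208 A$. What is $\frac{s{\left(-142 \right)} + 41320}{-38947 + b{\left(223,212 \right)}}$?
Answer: $- \frac{17714}{9681} \approx -1.8298$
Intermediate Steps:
$\frac{s{\left(-142 \right)} + 41320}{-38947 + b{\left(223,212 \right)}} = \frac{\left(-208\right) \left(-142\right) + 41320}{-38947 + 223} = \frac{29536 + 41320}{-38724} = 70856 \left(- \frac{1}{38724}\right) = - \frac{17714}{9681}$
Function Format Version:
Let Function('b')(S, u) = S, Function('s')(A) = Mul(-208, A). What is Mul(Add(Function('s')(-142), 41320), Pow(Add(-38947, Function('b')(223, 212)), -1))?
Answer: Rational(-17714, 9681) ≈ -1.8298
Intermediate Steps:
Mul(Add(Function('s')(-142), 41320), Pow(Add(-38947, Function('b')(223, 212)), -1)) = Mul(Add(Mul(-208, -142), 41320), Pow(Add(-38947, 223), -1)) = Mul(Add(29536, 41320), Pow(-38724, -1)) = Mul(70856, Rational(-1, 38724)) = Rational(-17714, 9681)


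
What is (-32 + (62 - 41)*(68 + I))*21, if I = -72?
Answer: -2436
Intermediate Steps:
(-32 + (62 - 41)*(68 + I))*21 = (-32 + (62 - 41)*(68 - 72))*21 = (-32 + 21*(-4))*21 = (-32 - 84)*21 = -116*21 = -2436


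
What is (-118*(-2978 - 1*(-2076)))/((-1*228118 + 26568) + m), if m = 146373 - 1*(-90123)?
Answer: 53218/17473 ≈ 3.0457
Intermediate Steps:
m = 236496 (m = 146373 + 90123 = 236496)
(-118*(-2978 - 1*(-2076)))/((-1*228118 + 26568) + m) = (-118*(-2978 - 1*(-2076)))/((-1*228118 + 26568) + 236496) = (-118*(-2978 + 2076))/((-228118 + 26568) + 236496) = (-118*(-902))/(-201550 + 236496) = 106436/34946 = 106436*(1/34946) = 53218/17473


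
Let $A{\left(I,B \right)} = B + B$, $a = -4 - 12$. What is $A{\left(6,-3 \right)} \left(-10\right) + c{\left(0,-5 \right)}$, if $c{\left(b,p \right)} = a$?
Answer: $44$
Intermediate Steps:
$a = -16$ ($a = -4 - 12 = -16$)
$A{\left(I,B \right)} = 2 B$
$c{\left(b,p \right)} = -16$
$A{\left(6,-3 \right)} \left(-10\right) + c{\left(0,-5 \right)} = 2 \left(-3\right) \left(-10\right) - 16 = \left(-6\right) \left(-10\right) - 16 = 60 - 16 = 44$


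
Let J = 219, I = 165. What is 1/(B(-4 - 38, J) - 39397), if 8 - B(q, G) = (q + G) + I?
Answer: -1/39731 ≈ -2.5169e-5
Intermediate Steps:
B(q, G) = -157 - G - q (B(q, G) = 8 - ((q + G) + 165) = 8 - ((G + q) + 165) = 8 - (165 + G + q) = 8 + (-165 - G - q) = -157 - G - q)
1/(B(-4 - 38, J) - 39397) = 1/((-157 - 1*219 - (-4 - 38)) - 39397) = 1/((-157 - 219 - 1*(-42)) - 39397) = 1/((-157 - 219 + 42) - 39397) = 1/(-334 - 39397) = 1/(-39731) = -1/39731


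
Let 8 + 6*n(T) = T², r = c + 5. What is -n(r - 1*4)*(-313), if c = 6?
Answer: 12833/6 ≈ 2138.8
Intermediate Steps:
r = 11 (r = 6 + 5 = 11)
n(T) = -4/3 + T²/6
-n(r - 1*4)*(-313) = -(-4/3 + (11 - 1*4)²/6)*(-313) = -(-4/3 + (11 - 4)²/6)*(-313) = -(-4/3 + (⅙)*7²)*(-313) = -(-4/3 + (⅙)*49)*(-313) = -(-4/3 + 49/6)*(-313) = -1*41/6*(-313) = -41/6*(-313) = 12833/6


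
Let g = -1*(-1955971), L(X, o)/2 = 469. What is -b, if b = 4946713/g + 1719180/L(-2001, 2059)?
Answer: -1683653120287/917350399 ≈ -1835.3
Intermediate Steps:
L(X, o) = 938 (L(X, o) = 2*469 = 938)
g = 1955971
b = 1683653120287/917350399 (b = 4946713/1955971 + 1719180/938 = 4946713*(1/1955971) + 1719180*(1/938) = 4946713/1955971 + 859590/469 = 1683653120287/917350399 ≈ 1835.3)
-b = -1*1683653120287/917350399 = -1683653120287/917350399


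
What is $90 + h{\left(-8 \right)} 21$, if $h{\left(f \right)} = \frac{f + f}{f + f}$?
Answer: $111$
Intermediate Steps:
$h{\left(f \right)} = 1$ ($h{\left(f \right)} = \frac{2 f}{2 f} = 2 f \frac{1}{2 f} = 1$)
$90 + h{\left(-8 \right)} 21 = 90 + 1 \cdot 21 = 90 + 21 = 111$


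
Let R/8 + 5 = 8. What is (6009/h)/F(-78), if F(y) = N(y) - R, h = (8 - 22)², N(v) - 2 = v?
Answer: -6009/19600 ≈ -0.30658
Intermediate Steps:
N(v) = 2 + v
h = 196 (h = (-14)² = 196)
R = 24 (R = -40 + 8*8 = -40 + 64 = 24)
F(y) = -22 + y (F(y) = (2 + y) - 1*24 = (2 + y) - 24 = -22 + y)
(6009/h)/F(-78) = (6009/196)/(-22 - 78) = (6009*(1/196))/(-100) = (6009/196)*(-1/100) = -6009/19600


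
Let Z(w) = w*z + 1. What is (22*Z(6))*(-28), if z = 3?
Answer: -11704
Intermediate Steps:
Z(w) = 1 + 3*w (Z(w) = w*3 + 1 = 3*w + 1 = 1 + 3*w)
(22*Z(6))*(-28) = (22*(1 + 3*6))*(-28) = (22*(1 + 18))*(-28) = (22*19)*(-28) = 418*(-28) = -11704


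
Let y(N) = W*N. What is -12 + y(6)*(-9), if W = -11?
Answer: 582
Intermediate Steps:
y(N) = -11*N
-12 + y(6)*(-9) = -12 - 11*6*(-9) = -12 - 66*(-9) = -12 + 594 = 582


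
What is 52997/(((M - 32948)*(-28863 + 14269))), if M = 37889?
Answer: -52997/72108954 ≈ -0.00073496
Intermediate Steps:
52997/(((M - 32948)*(-28863 + 14269))) = 52997/(((37889 - 32948)*(-28863 + 14269))) = 52997/((4941*(-14594))) = 52997/(-72108954) = 52997*(-1/72108954) = -52997/72108954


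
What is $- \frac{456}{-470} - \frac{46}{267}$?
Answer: $\frac{50066}{62745} \approx 0.79793$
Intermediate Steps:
$- \frac{456}{-470} - \frac{46}{267} = \left(-456\right) \left(- \frac{1}{470}\right) - \frac{46}{267} = \frac{228}{235} - \frac{46}{267} = \frac{50066}{62745}$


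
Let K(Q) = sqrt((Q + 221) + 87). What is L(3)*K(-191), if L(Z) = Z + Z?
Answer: 18*sqrt(13) ≈ 64.900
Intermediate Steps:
K(Q) = sqrt(308 + Q) (K(Q) = sqrt((221 + Q) + 87) = sqrt(308 + Q))
L(Z) = 2*Z
L(3)*K(-191) = (2*3)*sqrt(308 - 191) = 6*sqrt(117) = 6*(3*sqrt(13)) = 18*sqrt(13)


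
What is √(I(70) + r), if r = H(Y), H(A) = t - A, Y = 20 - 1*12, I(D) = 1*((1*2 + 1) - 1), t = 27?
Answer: √21 ≈ 4.5826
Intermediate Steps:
I(D) = 2 (I(D) = 1*((2 + 1) - 1) = 1*(3 - 1) = 1*2 = 2)
Y = 8 (Y = 20 - 12 = 8)
H(A) = 27 - A
r = 19 (r = 27 - 1*8 = 27 - 8 = 19)
√(I(70) + r) = √(2 + 19) = √21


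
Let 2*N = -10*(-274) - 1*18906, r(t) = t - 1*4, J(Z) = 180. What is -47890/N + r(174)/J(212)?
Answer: 999431/145494 ≈ 6.8692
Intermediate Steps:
r(t) = -4 + t (r(t) = t - 4 = -4 + t)
N = -8083 (N = (-10*(-274) - 1*18906)/2 = (2740 - 18906)/2 = (1/2)*(-16166) = -8083)
-47890/N + r(174)/J(212) = -47890/(-8083) + (-4 + 174)/180 = -47890*(-1/8083) + 170*(1/180) = 47890/8083 + 17/18 = 999431/145494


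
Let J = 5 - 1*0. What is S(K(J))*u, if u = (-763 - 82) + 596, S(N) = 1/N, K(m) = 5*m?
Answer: -249/25 ≈ -9.9600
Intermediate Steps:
J = 5 (J = 5 + 0 = 5)
u = -249 (u = -845 + 596 = -249)
S(K(J))*u = -249/(5*5) = -249/25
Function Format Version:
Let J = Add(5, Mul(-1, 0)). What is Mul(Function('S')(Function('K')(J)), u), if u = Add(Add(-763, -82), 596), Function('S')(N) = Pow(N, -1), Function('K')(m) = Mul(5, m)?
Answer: Rational(-249, 25) ≈ -9.9600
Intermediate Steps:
J = 5 (J = Add(5, 0) = 5)
u = -249 (u = Add(-845, 596) = -249)
Mul(Function('S')(Function('K')(J)), u) = Mul(Pow(Mul(5, 5), -1), -249) = Mul(Pow(25, -1), -249) = Mul(Rational(1, 25), -249) = Rational(-249, 25)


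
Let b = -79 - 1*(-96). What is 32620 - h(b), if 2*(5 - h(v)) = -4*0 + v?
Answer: 65247/2 ≈ 32624.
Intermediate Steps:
b = 17 (b = -79 + 96 = 17)
h(v) = 5 - v/2 (h(v) = 5 - (-4*0 + v)/2 = 5 - (0 + v)/2 = 5 - v/2)
32620 - h(b) = 32620 - (5 - 1/2*17) = 32620 - (5 - 17/2) = 32620 - 1*(-7/2) = 32620 + 7/2 = 65247/2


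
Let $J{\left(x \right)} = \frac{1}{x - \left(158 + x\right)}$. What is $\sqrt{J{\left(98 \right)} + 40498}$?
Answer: $\frac{\sqrt{1010991914}}{158} \approx 201.24$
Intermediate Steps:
$J{\left(x \right)} = - \frac{1}{158}$ ($J{\left(x \right)} = \frac{1}{-158} = - \frac{1}{158}$)
$\sqrt{J{\left(98 \right)} + 40498} = \sqrt{- \frac{1}{158} + 40498} = \sqrt{\frac{6398683}{158}} = \frac{\sqrt{1010991914}}{158}$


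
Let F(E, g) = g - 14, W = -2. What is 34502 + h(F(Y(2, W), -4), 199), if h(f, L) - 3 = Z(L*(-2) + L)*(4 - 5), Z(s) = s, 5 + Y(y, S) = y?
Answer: 34704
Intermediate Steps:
Y(y, S) = -5 + y
F(E, g) = -14 + g
h(f, L) = 3 + L (h(f, L) = 3 + (L*(-2) + L)*(4 - 5) = 3 + (-2*L + L)*(-1) = 3 - L*(-1) = 3 + L)
34502 + h(F(Y(2, W), -4), 199) = 34502 + (3 + 199) = 34502 + 202 = 34704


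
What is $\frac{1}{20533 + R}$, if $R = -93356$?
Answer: $- \frac{1}{72823} \approx -1.3732 \cdot 10^{-5}$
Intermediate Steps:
$\frac{1}{20533 + R} = \frac{1}{20533 - 93356} = \frac{1}{-72823} = - \frac{1}{72823}$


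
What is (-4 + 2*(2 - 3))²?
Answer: 36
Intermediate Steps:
(-4 + 2*(2 - 3))² = (-4 + 2*(-1))² = (-4 - 2)² = (-6)² = 36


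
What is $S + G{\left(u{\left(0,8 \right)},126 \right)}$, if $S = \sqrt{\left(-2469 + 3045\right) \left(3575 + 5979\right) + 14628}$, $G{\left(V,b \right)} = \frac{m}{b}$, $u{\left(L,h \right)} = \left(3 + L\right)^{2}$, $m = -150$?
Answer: $- \frac{25}{21} + 2 \sqrt{1379433} \approx 2347.8$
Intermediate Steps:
$G{\left(V,b \right)} = - \frac{150}{b}$
$S = 2 \sqrt{1379433}$ ($S = \sqrt{576 \cdot 9554 + 14628} = \sqrt{5503104 + 14628} = \sqrt{5517732} = 2 \sqrt{1379433} \approx 2349.0$)
$S + G{\left(u{\left(0,8 \right)},126 \right)} = 2 \sqrt{1379433} - \frac{150}{126} = 2 \sqrt{1379433} - \frac{25}{21} = - \frac{25}{21} + 2 \sqrt{1379433}$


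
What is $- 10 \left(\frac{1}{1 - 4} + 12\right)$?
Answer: $- \frac{350}{3} \approx -116.67$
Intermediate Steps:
$- 10 \left(\frac{1}{1 - 4} + 12\right) = - 10 \left(\frac{1}{-3} + 12\right) = - 10 \left(- \frac{1}{3} + 12\right) = \left(-10\right) \frac{35}{3} = - \frac{350}{3}$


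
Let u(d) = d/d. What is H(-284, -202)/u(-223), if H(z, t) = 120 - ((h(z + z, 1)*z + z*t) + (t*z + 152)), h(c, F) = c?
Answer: -276080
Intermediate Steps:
u(d) = 1
H(z, t) = -32 - 2*z**2 - 2*t*z (H(z, t) = 120 - (((z + z)*z + z*t) + (t*z + 152)) = 120 - (((2*z)*z + t*z) + (152 + t*z)) = 120 - ((2*z**2 + t*z) + (152 + t*z)) = 120 - (152 + 2*z**2 + 2*t*z) = 120 + (-152 - 2*z**2 - 2*t*z) = -32 - 2*z**2 - 2*t*z)
H(-284, -202)/u(-223) = (-32 - 2*(-284)**2 - 2*(-202)*(-284))/1 = (-32 - 2*80656 - 114736)*1 = (-32 - 161312 - 114736)*1 = -276080*1 = -276080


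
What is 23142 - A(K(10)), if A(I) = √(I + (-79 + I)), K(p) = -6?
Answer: 23142 - I*√91 ≈ 23142.0 - 9.5394*I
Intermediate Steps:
A(I) = √(-79 + 2*I)
23142 - A(K(10)) = 23142 - √(-79 + 2*(-6)) = 23142 - √(-79 - 12) = 23142 - √(-91) = 23142 - I*√91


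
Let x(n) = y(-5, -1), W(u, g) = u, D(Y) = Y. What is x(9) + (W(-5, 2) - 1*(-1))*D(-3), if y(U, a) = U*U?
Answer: 37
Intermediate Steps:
y(U, a) = U²
x(n) = 25 (x(n) = (-5)² = 25)
x(9) + (W(-5, 2) - 1*(-1))*D(-3) = 25 + (-5 - 1*(-1))*(-3) = 25 + (-5 + 1)*(-3) = 25 - 4*(-3) = 25 + 12 = 37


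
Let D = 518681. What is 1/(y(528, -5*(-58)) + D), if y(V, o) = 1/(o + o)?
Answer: 580/300834981 ≈ 1.9280e-6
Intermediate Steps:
y(V, o) = 1/(2*o)
1/(y(528, -5*(-58)) + D) = 1/(1/(2*((-5*(-58)))) + 518681) = 1/((1/2)/290 + 518681) = 1/((1/2)*(1/290) + 518681) = 1/(1/580 + 518681) = 1/(300834981/580) = 580/300834981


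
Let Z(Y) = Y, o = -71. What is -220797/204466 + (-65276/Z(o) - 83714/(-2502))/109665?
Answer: -2133380922945787/1991612311473690 ≈ -1.0712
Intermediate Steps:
-220797/204466 + (-65276/Z(o) - 83714/(-2502))/109665 = -220797/204466 + (-65276/(-71) - 83714/(-2502))/109665 = -220797*1/204466 + (-65276*(-1/71) - 83714*(-1/2502))*(1/109665) = -220797/204466 + (65276/71 + 41857/1251)*(1/109665) = -220797/204466 + (84632123/88821)*(1/109665) = -220797/204466 + 84632123/9740554965 = -2133380922945787/1991612311473690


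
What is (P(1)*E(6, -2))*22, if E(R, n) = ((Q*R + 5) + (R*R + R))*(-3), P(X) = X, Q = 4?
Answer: -4686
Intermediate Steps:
E(R, n) = -15 - 15*R - 3*R² (E(R, n) = ((4*R + 5) + (R*R + R))*(-3) = ((5 + 4*R) + (R² + R))*(-3) = ((5 + 4*R) + (R + R²))*(-3) = (5 + R² + 5*R)*(-3) = -15 - 15*R - 3*R²)
(P(1)*E(6, -2))*22 = (1*(-15 - 15*6 - 3*6²))*22 = (1*(-15 - 90 - 3*36))*22 = (1*(-15 - 90 - 108))*22 = (1*(-213))*22 = -213*22 = -4686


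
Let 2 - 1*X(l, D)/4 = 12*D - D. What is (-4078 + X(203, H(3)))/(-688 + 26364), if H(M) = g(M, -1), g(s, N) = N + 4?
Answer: -2101/12838 ≈ -0.16365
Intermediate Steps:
g(s, N) = 4 + N
H(M) = 3 (H(M) = 4 - 1 = 3)
X(l, D) = 8 - 44*D (X(l, D) = 8 - 4*(12*D - D) = 8 - 44*D)
(-4078 + X(203, H(3)))/(-688 + 26364) = (-4078 + (8 - 44*3))/(-688 + 26364) = (-4078 + (8 - 132))/25676 = (-4078 - 124)*(1/25676) = -4202*1/25676 = -2101/12838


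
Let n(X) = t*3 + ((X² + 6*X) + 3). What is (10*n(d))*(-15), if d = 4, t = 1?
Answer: -6900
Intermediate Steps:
n(X) = 6 + X² + 6*X (n(X) = 1*3 + ((X² + 6*X) + 3) = 3 + (3 + X² + 6*X) = 6 + X² + 6*X)
(10*n(d))*(-15) = (10*(6 + 4² + 6*4))*(-15) = (10*(6 + 16 + 24))*(-15) = (10*46)*(-15) = 460*(-15) = -6900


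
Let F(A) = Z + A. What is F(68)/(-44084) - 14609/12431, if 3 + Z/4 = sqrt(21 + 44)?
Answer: -161179823/137002051 - sqrt(65)/11021 ≈ -1.1772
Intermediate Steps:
Z = -12 + 4*sqrt(65) (Z = -12 + 4*sqrt(21 + 44) = -12 + 4*sqrt(65) ≈ 20.249)
F(A) = -12 + A + 4*sqrt(65) (F(A) = (-12 + 4*sqrt(65)) + A = -12 + A + 4*sqrt(65))
F(68)/(-44084) - 14609/12431 = (-12 + 68 + 4*sqrt(65))/(-44084) - 14609/12431 = (56 + 4*sqrt(65))*(-1/44084) - 14609*1/12431 = (-14/11021 - sqrt(65)/11021) - 14609/12431 = -161179823/137002051 - sqrt(65)/11021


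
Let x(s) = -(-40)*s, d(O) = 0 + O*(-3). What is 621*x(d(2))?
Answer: -149040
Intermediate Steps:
d(O) = -3*O (d(O) = 0 - 3*O = -3*O)
x(s) = 40*s
621*x(d(2)) = 621*(40*(-3*2)) = 621*(40*(-6)) = 621*(-240) = -149040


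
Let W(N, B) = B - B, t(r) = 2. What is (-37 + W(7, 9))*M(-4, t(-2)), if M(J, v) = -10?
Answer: 370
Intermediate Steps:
W(N, B) = 0
(-37 + W(7, 9))*M(-4, t(-2)) = (-37 + 0)*(-10) = -37*(-10) = 370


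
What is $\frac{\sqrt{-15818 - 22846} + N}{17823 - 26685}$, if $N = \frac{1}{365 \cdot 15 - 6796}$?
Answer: $\frac{1}{11706702} - \frac{i \sqrt{1074}}{1477} \approx 8.5421 \cdot 10^{-8} - 0.022188 i$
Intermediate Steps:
$N = - \frac{1}{1321}$ ($N = \frac{1}{5475 - 6796} = \frac{1}{-1321} = - \frac{1}{1321} \approx -0.000757$)
$\frac{\sqrt{-15818 - 22846} + N}{17823 - 26685} = \frac{\sqrt{-15818 - 22846} - \frac{1}{1321}}{17823 - 26685} = \frac{\sqrt{-38664} - \frac{1}{1321}}{-8862} = \left(6 i \sqrt{1074} - \frac{1}{1321}\right) \left(- \frac{1}{8862}\right) = \left(- \frac{1}{1321} + 6 i \sqrt{1074}\right) \left(- \frac{1}{8862}\right) = \frac{1}{11706702} - \frac{i \sqrt{1074}}{1477}$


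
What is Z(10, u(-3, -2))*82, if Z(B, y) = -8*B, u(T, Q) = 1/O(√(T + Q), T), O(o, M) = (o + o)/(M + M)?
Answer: -6560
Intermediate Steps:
O(o, M) = o/M (O(o, M) = (2*o)/((2*M)) = (2*o)*(1/(2*M)) = o/M)
u(T, Q) = T/√(Q + T) (u(T, Q) = 1/(√(T + Q)/T) = 1/(√(Q + T)/T) = T/√(Q + T))
Z(10, u(-3, -2))*82 = -8*10*82 = -80*82 = -6560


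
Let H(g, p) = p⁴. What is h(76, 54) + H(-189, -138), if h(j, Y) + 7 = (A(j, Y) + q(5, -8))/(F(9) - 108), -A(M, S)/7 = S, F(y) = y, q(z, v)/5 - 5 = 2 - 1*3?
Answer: 35904719329/99 ≈ 3.6267e+8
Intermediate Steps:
q(z, v) = 20 (q(z, v) = 25 + 5*(2 - 1*3) = 25 + 5*(2 - 3) = 25 + 5*(-1) = 25 - 5 = 20)
A(M, S) = -7*S
h(j, Y) = -713/99 + 7*Y/99 (h(j, Y) = -7 + (-7*Y + 20)/(9 - 108) = -7 + (20 - 7*Y)/(-99) = -7 + (20 - 7*Y)*(-1/99) = -7 + (-20/99 + 7*Y/99) = -713/99 + 7*Y/99)
h(76, 54) + H(-189, -138) = (-713/99 + (7/99)*54) + (-138)⁴ = (-713/99 + 42/11) + 362673936 = -335/99 + 362673936 = 35904719329/99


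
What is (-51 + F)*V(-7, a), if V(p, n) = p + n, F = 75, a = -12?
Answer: -456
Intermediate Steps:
V(p, n) = n + p
(-51 + F)*V(-7, a) = (-51 + 75)*(-12 - 7) = 24*(-19) = -456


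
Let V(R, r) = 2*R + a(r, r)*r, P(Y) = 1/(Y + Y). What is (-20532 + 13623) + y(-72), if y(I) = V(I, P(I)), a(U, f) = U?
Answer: -146251007/20736 ≈ -7053.0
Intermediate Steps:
P(Y) = 1/(2*Y)
V(R, r) = r² + 2*R (V(R, r) = 2*R + r*r = 2*R + r² = r² + 2*R)
y(I) = 2*I + 1/(4*I²) (y(I) = (1/(2*I))² + 2*I = 1/(4*I²) + 2*I = 2*I + 1/(4*I²))
(-20532 + 13623) + y(-72) = (-20532 + 13623) + (2*(-72) + (¼)/(-72)²) = -6909 + (-144 + (¼)*(1/5184)) = -6909 + (-144 + 1/20736) = -6909 - 2985983/20736 = -146251007/20736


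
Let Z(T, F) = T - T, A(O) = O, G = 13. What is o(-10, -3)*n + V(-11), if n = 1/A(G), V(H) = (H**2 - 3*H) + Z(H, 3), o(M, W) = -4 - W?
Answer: 2001/13 ≈ 153.92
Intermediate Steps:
Z(T, F) = 0
V(H) = H**2 - 3*H (V(H) = (H**2 - 3*H) + 0 = H**2 - 3*H)
n = 1/13 ≈ 0.076923
o(-10, -3)*n + V(-11) = (-4 - 1*(-3))*(1/13) - 11*(-3 - 11) = (-4 + 3)*(1/13) - 11*(-14) = -1*1/13 + 154 = -1/13 + 154 = 2001/13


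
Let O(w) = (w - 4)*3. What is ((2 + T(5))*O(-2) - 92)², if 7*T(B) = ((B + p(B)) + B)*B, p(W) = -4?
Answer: 2062096/49 ≈ 42084.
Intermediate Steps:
O(w) = -12 + 3*w (O(w) = (-4 + w)*3 = -12 + 3*w)
T(B) = B*(-4 + 2*B)/7 (T(B) = (((B - 4) + B)*B)/7 = (((-4 + B) + B)*B)/7 = ((-4 + 2*B)*B)/7 = (B*(-4 + 2*B))/7 = B*(-4 + 2*B)/7)
((2 + T(5))*O(-2) - 92)² = ((2 + (2/7)*5*(-2 + 5))*(-12 + 3*(-2)) - 92)² = ((2 + (2/7)*5*3)*(-12 - 6) - 92)² = ((2 + 30/7)*(-18) - 92)² = ((44/7)*(-18) - 92)² = (-792/7 - 92)² = (-1436/7)² = 2062096/49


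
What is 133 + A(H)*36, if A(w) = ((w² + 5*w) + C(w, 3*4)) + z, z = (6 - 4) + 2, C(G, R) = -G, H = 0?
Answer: 277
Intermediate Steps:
z = 4 (z = 2 + 2 = 4)
A(w) = 4 + w² + 4*w (A(w) = ((w² + 5*w) - w) + 4 = (w² + 4*w) + 4 = 4 + w² + 4*w)
133 + A(H)*36 = 133 + (4 + 0² + 4*0)*36 = 133 + (4 + 0 + 0)*36 = 133 + 4*36 = 133 + 144 = 277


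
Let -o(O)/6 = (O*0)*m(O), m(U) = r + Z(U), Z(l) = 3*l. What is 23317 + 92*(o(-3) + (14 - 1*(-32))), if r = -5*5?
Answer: 27549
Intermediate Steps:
r = -25
m(U) = -25 + 3*U
o(O) = 0 (o(O) = -6*O*0*(-25 + 3*O) = -0*(-25 + 3*O) = -6*0 = 0)
23317 + 92*(o(-3) + (14 - 1*(-32))) = 23317 + 92*(0 + (14 - 1*(-32))) = 23317 + 92*(0 + (14 + 32)) = 23317 + 92*(0 + 46) = 23317 + 92*46 = 23317 + 4232 = 27549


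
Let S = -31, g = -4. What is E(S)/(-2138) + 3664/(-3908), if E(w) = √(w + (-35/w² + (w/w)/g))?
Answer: -916/977 - I*√120265/132556 ≈ -0.93756 - 0.0026162*I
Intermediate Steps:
E(w) = √(-¼ + w - 35/w²) (E(w) = √(w + (-35/w² + (w/w)/(-4))) = √(w + (-35/w² + 1*(-¼))) = √(w + (-35/w² - ¼)) = √(w + (-¼ - 35/w²)) = √(-¼ + w - 35/w²))
E(S)/(-2138) + 3664/(-3908) = (√(-1 - 140/(-31)² + 4*(-31))/2)/(-2138) + 3664/(-3908) = (√(-1 - 140*1/961 - 124)/2)*(-1/2138) + 3664*(-1/3908) = (√(-1 - 140/961 - 124)/2)*(-1/2138) - 916/977 = (√(-120265/961)/2)*(-1/2138) - 916/977 = ((I*√120265/31)/2)*(-1/2138) - 916/977 = (I*√120265/62)*(-1/2138) - 916/977 = -I*√120265/132556 - 916/977 = -916/977 - I*√120265/132556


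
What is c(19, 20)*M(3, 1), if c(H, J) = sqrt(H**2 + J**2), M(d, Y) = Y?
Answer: sqrt(761) ≈ 27.586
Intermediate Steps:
c(19, 20)*M(3, 1) = sqrt(19**2 + 20**2)*1 = sqrt(361 + 400)*1 = sqrt(761)*1 = sqrt(761)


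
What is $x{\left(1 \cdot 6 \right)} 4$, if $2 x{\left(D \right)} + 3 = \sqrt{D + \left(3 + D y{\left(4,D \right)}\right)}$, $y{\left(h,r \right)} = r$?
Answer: $-6 + 6 \sqrt{5} \approx 7.4164$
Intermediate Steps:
$x{\left(D \right)} = - \frac{3}{2} + \frac{\sqrt{3 + D + D^{2}}}{2}$ ($x{\left(D \right)} = - \frac{3}{2} + \frac{\sqrt{D + \left(3 + D D\right)}}{2} = - \frac{3}{2} + \frac{\sqrt{D + \left(3 + D^{2}\right)}}{2} = - \frac{3}{2} + \frac{\sqrt{3 + D + D^{2}}}{2}$)
$x{\left(1 \cdot 6 \right)} 4 = \left(- \frac{3}{2} + \frac{\sqrt{3 + 1 \cdot 6 + \left(1 \cdot 6\right)^{2}}}{2}\right) 4 = \left(- \frac{3}{2} + \frac{\sqrt{3 + 6 + 6^{2}}}{2}\right) 4 = \left(- \frac{3}{2} + \frac{\sqrt{3 + 6 + 36}}{2}\right) 4 = \left(- \frac{3}{2} + \frac{\sqrt{45}}{2}\right) 4 = \left(- \frac{3}{2} + \frac{3 \sqrt{5}}{2}\right) 4 = -6 + 6 \sqrt{5}$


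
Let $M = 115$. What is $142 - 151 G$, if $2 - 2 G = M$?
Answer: $\frac{17347}{2} \approx 8673.5$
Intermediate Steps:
$G = - \frac{113}{2}$ ($G = 1 - \frac{115}{2} = - \frac{113}{2} \approx -56.5$)
$142 - 151 G = 142 - - \frac{17063}{2} = 142 + \frac{17063}{2} = \frac{17347}{2}$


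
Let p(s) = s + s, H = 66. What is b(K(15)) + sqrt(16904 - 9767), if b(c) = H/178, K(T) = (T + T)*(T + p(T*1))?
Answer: 33/89 + 3*sqrt(793) ≈ 84.852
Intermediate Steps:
p(s) = 2*s
K(T) = 6*T**2 (K(T) = (T + T)*(T + 2*(T*1)) = (2*T)*(T + 2*T) = (2*T)*(3*T) = 6*T**2)
b(c) = 33/89 (b(c) = 66/178 = 66*(1/178) = 33/89)
b(K(15)) + sqrt(16904 - 9767) = 33/89 + sqrt(16904 - 9767) = 33/89 + sqrt(7137) = 33/89 + 3*sqrt(793)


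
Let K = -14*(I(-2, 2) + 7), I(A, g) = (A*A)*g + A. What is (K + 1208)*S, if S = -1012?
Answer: -1038312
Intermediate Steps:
I(A, g) = A + g*A² (I(A, g) = A²*g + A = g*A² + A = A + g*A²)
K = -182 (K = -14*(-2*(1 - 2*2) + 7) = -14*(-2*(1 - 4) + 7) = -14*(-2*(-3) + 7) = -14*(6 + 7) = -14*13 = -182)
(K + 1208)*S = (-182 + 1208)*(-1012) = 1026*(-1012) = -1038312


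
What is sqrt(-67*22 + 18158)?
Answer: 2*sqrt(4171) ≈ 129.17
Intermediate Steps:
sqrt(-67*22 + 18158) = sqrt(-1474 + 18158) = sqrt(16684) = 2*sqrt(4171)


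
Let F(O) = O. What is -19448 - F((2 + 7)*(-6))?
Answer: -19394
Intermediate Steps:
-19448 - F((2 + 7)*(-6)) = -19448 - (2 + 7)*(-6) = -19448 - 9*(-6) = -19448 - 1*(-54) = -19448 + 54 = -19394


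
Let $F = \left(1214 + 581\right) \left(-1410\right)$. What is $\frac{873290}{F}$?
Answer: $- \frac{87329}{253095} \approx -0.34504$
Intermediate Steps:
$F = -2530950$ ($F = 1795 \left(-1410\right) = -2530950$)
$\frac{873290}{F} = \frac{873290}{-2530950} = 873290 \left(- \frac{1}{2530950}\right) = - \frac{87329}{253095}$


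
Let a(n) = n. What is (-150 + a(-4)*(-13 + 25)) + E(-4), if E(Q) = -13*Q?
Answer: -146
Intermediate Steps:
(-150 + a(-4)*(-13 + 25)) + E(-4) = (-150 - 4*(-13 + 25)) - 13*(-4) = (-150 - 4*12) + 52 = (-150 - 48) + 52 = -198 + 52 = -146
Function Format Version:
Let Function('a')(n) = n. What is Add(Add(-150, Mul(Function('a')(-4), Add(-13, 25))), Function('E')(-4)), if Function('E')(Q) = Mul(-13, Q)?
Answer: -146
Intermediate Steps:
Add(Add(-150, Mul(Function('a')(-4), Add(-13, 25))), Function('E')(-4)) = Add(Add(-150, Mul(-4, Add(-13, 25))), Mul(-13, -4)) = Add(Add(-150, Mul(-4, 12)), 52) = Add(Add(-150, -48), 52) = Add(-198, 52) = -146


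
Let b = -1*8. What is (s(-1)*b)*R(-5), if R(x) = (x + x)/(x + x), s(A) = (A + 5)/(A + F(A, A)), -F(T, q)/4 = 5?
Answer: 32/21 ≈ 1.5238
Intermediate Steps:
F(T, q) = -20 (F(T, q) = -4*5 = -20)
b = -8
s(A) = (5 + A)/(-20 + A) (s(A) = (A + 5)/(A - 20) = (5 + A)/(-20 + A))
R(x) = 1 (R(x) = (2*x)/((2*x)) = (2*x)*(1/(2*x)) = 1)
(s(-1)*b)*R(-5) = (((5 - 1)/(-20 - 1))*(-8))*1 = ((4/(-21))*(-8))*1 = (-1/21*4*(-8))*1 = -4/21*(-8)*1 = (32/21)*1 = 32/21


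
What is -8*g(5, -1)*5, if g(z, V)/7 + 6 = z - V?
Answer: 0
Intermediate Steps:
g(z, V) = -42 - 7*V + 7*z (g(z, V) = -42 + 7*(z - V) = -42 + (-7*V + 7*z) = -42 - 7*V + 7*z)
-8*g(5, -1)*5 = -8*(-42 - 7*(-1) + 7*5)*5 = -8*(-42 + 7 + 35)*5 = -8*0*5 = 0*5 = 0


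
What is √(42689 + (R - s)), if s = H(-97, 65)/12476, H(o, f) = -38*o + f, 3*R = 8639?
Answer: √15958670437671/18714 ≈ 213.47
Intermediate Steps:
R = 8639/3 (R = (⅓)*8639 = 8639/3 ≈ 2879.7)
H(o, f) = f - 38*o
s = 3751/12476 (s = (65 - 38*(-97))/12476 = (65 + 3686)*(1/12476) = 3751*(1/12476) = 3751/12476 ≈ 0.30066)
√(42689 + (R - s)) = √(42689 + (8639/3 - 1*3751/12476)) = √(42689 + (8639/3 - 3751/12476)) = √(42689 + 107768911/37428) = √(1705532803/37428) = √15958670437671/18714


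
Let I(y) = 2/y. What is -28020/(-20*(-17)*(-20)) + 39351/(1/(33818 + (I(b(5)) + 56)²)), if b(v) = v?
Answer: 2475108334437/1700 ≈ 1.4559e+9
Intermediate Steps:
-28020/(-20*(-17)*(-20)) + 39351/(1/(33818 + (I(b(5)) + 56)²)) = -28020/(-20*(-17)*(-20)) + 39351/(1/(33818 + (2/5 + 56)²)) = -28020/(340*(-20)) + 39351/(1/(33818 + (2*(⅕) + 56)²)) = -28020/(-6800) + 39351/(1/(33818 + (⅖ + 56)²)) = -28020*(-1/6800) + 39351/(1/(33818 + (282/5)²)) = 1401/340 + 39351/(1/(33818 + 79524/25)) = 1401/340 + 39351/(1/(924974/25)) = 1401/340 + 39351/(25/924974) = 1401/340 + 39351*(924974/25) = 1401/340 + 36398651874/25 = 2475108334437/1700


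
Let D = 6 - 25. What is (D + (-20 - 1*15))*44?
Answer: -2376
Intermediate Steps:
D = -19
(D + (-20 - 1*15))*44 = (-19 + (-20 - 1*15))*44 = (-19 + (-20 - 15))*44 = (-19 - 35)*44 = -54*44 = -2376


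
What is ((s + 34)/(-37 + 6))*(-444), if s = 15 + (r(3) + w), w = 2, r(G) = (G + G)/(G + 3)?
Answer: 23088/31 ≈ 744.77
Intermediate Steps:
r(G) = 2*G/(3 + G) (r(G) = (2*G)/(3 + G) = 2*G/(3 + G))
s = 18 (s = 15 + (2*3/(3 + 3) + 2) = 15 + (2*3/6 + 2) = 15 + (2*3*(⅙) + 2) = 15 + (1 + 2) = 15 + 3 = 18)
((s + 34)/(-37 + 6))*(-444) = ((18 + 34)/(-37 + 6))*(-444) = (52/(-31))*(-444) = (52*(-1/31))*(-444) = -52/31*(-444) = 23088/31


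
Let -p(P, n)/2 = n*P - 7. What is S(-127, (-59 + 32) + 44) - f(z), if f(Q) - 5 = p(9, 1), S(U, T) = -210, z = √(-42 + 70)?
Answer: -211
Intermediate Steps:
z = 2*√7 (z = √28 = 2*√7 ≈ 5.2915)
p(P, n) = 14 - 2*P*n (p(P, n) = -2*(n*P - 7) = -2*(P*n - 7) = -2*(-7 + P*n) = 14 - 2*P*n)
f(Q) = 1 (f(Q) = 5 + (14 - 2*9*1) = 5 + (14 - 18) = 5 - 4 = 1)
S(-127, (-59 + 32) + 44) - f(z) = -210 - 1*1 = -210 - 1 = -211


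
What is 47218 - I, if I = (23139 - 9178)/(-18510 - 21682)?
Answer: 1897799817/40192 ≈ 47218.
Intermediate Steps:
I = -13961/40192 (I = 13961/(-40192) = 13961*(-1/40192) = -13961/40192 ≈ -0.34736)
47218 - I = 47218 - 1*(-13961/40192) = 47218 + 13961/40192 = 1897799817/40192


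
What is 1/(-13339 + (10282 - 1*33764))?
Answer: -1/36821 ≈ -2.7158e-5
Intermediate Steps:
1/(-13339 + (10282 - 1*33764)) = 1/(-13339 + (10282 - 33764)) = 1/(-13339 - 23482) = 1/(-36821) = -1/36821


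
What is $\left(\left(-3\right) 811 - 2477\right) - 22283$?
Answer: $-27193$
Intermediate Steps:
$\left(\left(-3\right) 811 - 2477\right) - 22283 = \left(-2433 - 2477\right) - 22283 = -4910 - 22283 = -27193$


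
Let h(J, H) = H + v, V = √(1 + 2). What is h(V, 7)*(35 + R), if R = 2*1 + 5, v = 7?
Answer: 588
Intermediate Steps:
V = √3 ≈ 1.7320
h(J, H) = 7 + H (h(J, H) = H + 7 = 7 + H)
R = 7 (R = 2 + 5 = 7)
h(V, 7)*(35 + R) = (7 + 7)*(35 + 7) = 14*42 = 588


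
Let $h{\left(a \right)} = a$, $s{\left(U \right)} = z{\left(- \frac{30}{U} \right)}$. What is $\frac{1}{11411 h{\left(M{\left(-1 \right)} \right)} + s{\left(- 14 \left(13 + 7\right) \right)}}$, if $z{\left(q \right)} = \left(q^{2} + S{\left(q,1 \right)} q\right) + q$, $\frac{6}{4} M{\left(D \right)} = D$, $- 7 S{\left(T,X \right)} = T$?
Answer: $- \frac{8232}{62622605} \approx -0.00013145$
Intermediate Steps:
$S{\left(T,X \right)} = - \frac{T}{7}$
$M{\left(D \right)} = \frac{2 D}{3}$
$z{\left(q \right)} = q + \frac{6 q^{2}}{7}$ ($z{\left(q \right)} = \left(q^{2} + - \frac{q}{7} q\right) + q = \left(q^{2} - \frac{q^{2}}{7}\right) + q = \frac{6 q^{2}}{7} + q = q + \frac{6 q^{2}}{7}$)
$s{\left(U \right)} = - \frac{30 \left(7 - \frac{180}{U}\right)}{7 U}$ ($s{\left(U \right)} = \frac{- \frac{30}{U} \left(7 + 6 \left(- \frac{30}{U}\right)\right)}{7} = \frac{- \frac{30}{U} \left(7 - \frac{180}{U}\right)}{7} = - \frac{30 \left(7 - \frac{180}{U}\right)}{7 U}$)
$\frac{1}{11411 h{\left(M{\left(-1 \right)} \right)} + s{\left(- 14 \left(13 + 7\right) \right)}} = \frac{1}{11411 \cdot \frac{2}{3} \left(-1\right) + \frac{30 \left(180 - 7 \left(- 14 \left(13 + 7\right)\right)\right)}{7 \cdot 196 \left(13 + 7\right)^{2}}} = \frac{1}{11411 \left(- \frac{2}{3}\right) + \frac{30 \left(180 - 7 \left(\left(-14\right) 20\right)\right)}{7 \cdot 78400}} = \frac{1}{- \frac{22822}{3} + \frac{30 \left(180 - -1960\right)}{7 \cdot 78400}} = \frac{1}{- \frac{22822}{3} + \frac{30}{7} \cdot \frac{1}{78400} \left(180 + 1960\right)} = \frac{1}{- \frac{22822}{3} + \frac{30}{7} \cdot \frac{1}{78400} \cdot 2140} = \frac{1}{- \frac{22822}{3} + \frac{321}{2744}} = \frac{1}{- \frac{62622605}{8232}} = - \frac{8232}{62622605}$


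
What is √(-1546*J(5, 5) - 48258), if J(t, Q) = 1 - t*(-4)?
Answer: 62*I*√21 ≈ 284.12*I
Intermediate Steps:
J(t, Q) = 1 + 4*t
√(-1546*J(5, 5) - 48258) = √(-1546*(1 + 4*5) - 48258) = √(-1546*(1 + 20) - 48258) = √(-1546*21 - 48258) = √(-32466 - 48258) = √(-80724) = 62*I*√21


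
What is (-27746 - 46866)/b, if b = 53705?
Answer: -3244/2335 ≈ -1.3893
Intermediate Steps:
(-27746 - 46866)/b = (-27746 - 46866)/53705 = -74612*1/53705 = -3244/2335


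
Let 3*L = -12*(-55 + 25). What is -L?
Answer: -120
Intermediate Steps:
L = 120 (L = (-12*(-55 + 25))/3 = (-12*(-30))/3 = (⅓)*360 = 120)
-L = -1*120 = -120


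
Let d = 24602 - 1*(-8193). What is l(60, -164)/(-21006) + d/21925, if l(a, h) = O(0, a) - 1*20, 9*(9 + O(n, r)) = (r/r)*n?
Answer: 137905519/92111310 ≈ 1.4972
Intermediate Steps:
O(n, r) = -9 + n/9 (O(n, r) = -9 + ((r/r)*n)/9 = -9 + (1*n)/9 = -9 + n/9)
d = 32795 (d = 24602 + 8193 = 32795)
l(a, h) = -29 (l(a, h) = (-9 + (1/9)*0) - 1*20 = (-9 + 0) - 20 = -9 - 20 = -29)
l(60, -164)/(-21006) + d/21925 = -29/(-21006) + 32795/21925 = -29*(-1/21006) + 32795*(1/21925) = 29/21006 + 6559/4385 = 137905519/92111310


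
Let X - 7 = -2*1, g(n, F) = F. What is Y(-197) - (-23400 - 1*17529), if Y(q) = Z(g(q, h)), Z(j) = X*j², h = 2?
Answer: 40949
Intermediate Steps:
X = 5 (X = 7 - 2*1 = 7 - 2 = 5)
Z(j) = 5*j²
Y(q) = 20 (Y(q) = 5*2² = 5*4 = 20)
Y(-197) - (-23400 - 1*17529) = 20 - (-23400 - 1*17529) = 20 - (-23400 - 17529) = 20 - 1*(-40929) = 20 + 40929 = 40949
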